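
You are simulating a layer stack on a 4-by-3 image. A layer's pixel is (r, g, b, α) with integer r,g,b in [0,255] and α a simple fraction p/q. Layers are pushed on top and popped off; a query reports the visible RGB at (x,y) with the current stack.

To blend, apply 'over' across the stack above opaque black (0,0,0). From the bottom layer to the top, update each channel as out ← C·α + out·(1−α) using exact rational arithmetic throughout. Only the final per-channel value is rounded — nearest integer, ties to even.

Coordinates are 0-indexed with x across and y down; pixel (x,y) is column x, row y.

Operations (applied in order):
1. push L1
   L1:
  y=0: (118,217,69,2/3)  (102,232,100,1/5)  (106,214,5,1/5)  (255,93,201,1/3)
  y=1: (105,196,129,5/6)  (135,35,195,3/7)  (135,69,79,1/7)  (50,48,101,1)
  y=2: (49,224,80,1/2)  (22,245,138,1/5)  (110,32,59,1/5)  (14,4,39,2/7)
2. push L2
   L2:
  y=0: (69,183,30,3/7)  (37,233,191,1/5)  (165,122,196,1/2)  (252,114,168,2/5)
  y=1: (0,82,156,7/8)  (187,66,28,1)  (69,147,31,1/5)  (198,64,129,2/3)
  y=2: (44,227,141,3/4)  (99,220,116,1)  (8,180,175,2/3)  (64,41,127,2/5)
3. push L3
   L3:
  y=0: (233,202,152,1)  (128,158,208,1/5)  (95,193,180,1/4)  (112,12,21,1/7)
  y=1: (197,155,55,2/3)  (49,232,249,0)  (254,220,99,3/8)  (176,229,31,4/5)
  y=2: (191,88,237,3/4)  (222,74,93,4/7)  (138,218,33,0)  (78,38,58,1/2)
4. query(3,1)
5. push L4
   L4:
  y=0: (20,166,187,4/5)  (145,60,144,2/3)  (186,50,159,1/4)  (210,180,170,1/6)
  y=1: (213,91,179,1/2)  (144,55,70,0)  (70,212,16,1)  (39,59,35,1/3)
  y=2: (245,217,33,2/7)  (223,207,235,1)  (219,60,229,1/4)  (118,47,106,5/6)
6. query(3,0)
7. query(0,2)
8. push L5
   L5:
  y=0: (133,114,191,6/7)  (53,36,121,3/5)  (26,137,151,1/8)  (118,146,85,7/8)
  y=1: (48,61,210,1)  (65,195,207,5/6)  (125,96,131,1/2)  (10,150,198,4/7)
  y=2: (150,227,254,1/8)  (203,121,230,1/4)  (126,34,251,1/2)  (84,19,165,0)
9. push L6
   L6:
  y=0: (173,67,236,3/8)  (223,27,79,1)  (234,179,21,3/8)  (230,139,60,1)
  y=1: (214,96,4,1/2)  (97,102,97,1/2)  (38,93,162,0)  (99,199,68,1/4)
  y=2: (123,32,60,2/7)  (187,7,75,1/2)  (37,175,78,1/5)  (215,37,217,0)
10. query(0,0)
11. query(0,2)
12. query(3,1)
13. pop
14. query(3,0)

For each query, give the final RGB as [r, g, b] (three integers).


query (3,1) [L1,L2,L3] — begin 0,0,0
L1 α=1: [50, 48, 101]
L2 α=2/3: [446/3, 176/3, 359/3]
L3 α=4/5: [2558/15, 2924/15, 731/15]
rounded: [171, 195, 49]

(3,0) stack=L1,L2,L3,L4; from [0,0,0]:
after L1 α=1/3: [85, 31, 67]
after L2 α=2/5: [759/5, 321/5, 537/5]
after L3 α=1/7: [5114/35, 1986/35, 3327/35]
after L4 α=1/6: [3292/21, 541/7, 4517/42]
rounded: [157, 77, 108]

(0,2) stack=L1,L2,L3,L4; from [0,0,0]:
after L1 α=1/2: [49/2, 112, 40]
after L2 α=3/4: [313/8, 793/4, 463/4]
after L3 α=3/4: [4897/32, 1849/16, 3307/16]
after L4 α=2/7: [40165/224, 16189/112, 2513/16]
rounded: [179, 145, 157]

query (0,0) [L1,L2,L3,L4,L5,L6] — begin 0,0,0
after L1 α=2/3: [236/3, 434/3, 46]
after L2 α=3/7: [1565/21, 3383/21, 274/7]
after L3 α=1: [233, 202, 152]
after L4 α=4/5: [313/5, 866/5, 180]
after L5 α=6/7: [4303/35, 4286/35, 1326/7]
after L6 α=3/8: [992/7, 5693/56, 5793/28]
= [142, 102, 207]

query (0,2) [L1,L2,L3,L4,L5,L6] — begin 0,0,0
L1 α=1/2: [49/2, 112, 40]
L2 α=3/4: [313/8, 793/4, 463/4]
L3 α=3/4: [4897/32, 1849/16, 3307/16]
L4 α=2/7: [40165/224, 16189/112, 2513/16]
L5 α=1/8: [44965/256, 19821/128, 21655/128]
L6 α=2/7: [287801/1792, 107297/896, 123635/896]
= [161, 120, 138]

(3,1) stack=L1,L2,L3,L4,L5,L6; from [0,0,0]:
after L1 α=1: [50, 48, 101]
after L2 α=2/3: [446/3, 176/3, 359/3]
after L3 α=4/5: [2558/15, 2924/15, 731/15]
after L4 α=1/3: [5701/45, 6733/45, 1987/45]
after L5 α=4/7: [6301/105, 15733/105, 1981/15]
after L6 α=1/4: [4883/70, 11349/70, 2321/20]
→ [70, 162, 116]

at x=3,y=0 over L1,L2,L3,L4,L5:
L1 α=1/3: [85, 31, 67]
L2 α=2/5: [759/5, 321/5, 537/5]
L3 α=1/7: [5114/35, 1986/35, 3327/35]
L4 α=1/6: [3292/21, 541/7, 4517/42]
L5 α=7/8: [10319/84, 7695/56, 29507/336]
rounded: [123, 137, 88]


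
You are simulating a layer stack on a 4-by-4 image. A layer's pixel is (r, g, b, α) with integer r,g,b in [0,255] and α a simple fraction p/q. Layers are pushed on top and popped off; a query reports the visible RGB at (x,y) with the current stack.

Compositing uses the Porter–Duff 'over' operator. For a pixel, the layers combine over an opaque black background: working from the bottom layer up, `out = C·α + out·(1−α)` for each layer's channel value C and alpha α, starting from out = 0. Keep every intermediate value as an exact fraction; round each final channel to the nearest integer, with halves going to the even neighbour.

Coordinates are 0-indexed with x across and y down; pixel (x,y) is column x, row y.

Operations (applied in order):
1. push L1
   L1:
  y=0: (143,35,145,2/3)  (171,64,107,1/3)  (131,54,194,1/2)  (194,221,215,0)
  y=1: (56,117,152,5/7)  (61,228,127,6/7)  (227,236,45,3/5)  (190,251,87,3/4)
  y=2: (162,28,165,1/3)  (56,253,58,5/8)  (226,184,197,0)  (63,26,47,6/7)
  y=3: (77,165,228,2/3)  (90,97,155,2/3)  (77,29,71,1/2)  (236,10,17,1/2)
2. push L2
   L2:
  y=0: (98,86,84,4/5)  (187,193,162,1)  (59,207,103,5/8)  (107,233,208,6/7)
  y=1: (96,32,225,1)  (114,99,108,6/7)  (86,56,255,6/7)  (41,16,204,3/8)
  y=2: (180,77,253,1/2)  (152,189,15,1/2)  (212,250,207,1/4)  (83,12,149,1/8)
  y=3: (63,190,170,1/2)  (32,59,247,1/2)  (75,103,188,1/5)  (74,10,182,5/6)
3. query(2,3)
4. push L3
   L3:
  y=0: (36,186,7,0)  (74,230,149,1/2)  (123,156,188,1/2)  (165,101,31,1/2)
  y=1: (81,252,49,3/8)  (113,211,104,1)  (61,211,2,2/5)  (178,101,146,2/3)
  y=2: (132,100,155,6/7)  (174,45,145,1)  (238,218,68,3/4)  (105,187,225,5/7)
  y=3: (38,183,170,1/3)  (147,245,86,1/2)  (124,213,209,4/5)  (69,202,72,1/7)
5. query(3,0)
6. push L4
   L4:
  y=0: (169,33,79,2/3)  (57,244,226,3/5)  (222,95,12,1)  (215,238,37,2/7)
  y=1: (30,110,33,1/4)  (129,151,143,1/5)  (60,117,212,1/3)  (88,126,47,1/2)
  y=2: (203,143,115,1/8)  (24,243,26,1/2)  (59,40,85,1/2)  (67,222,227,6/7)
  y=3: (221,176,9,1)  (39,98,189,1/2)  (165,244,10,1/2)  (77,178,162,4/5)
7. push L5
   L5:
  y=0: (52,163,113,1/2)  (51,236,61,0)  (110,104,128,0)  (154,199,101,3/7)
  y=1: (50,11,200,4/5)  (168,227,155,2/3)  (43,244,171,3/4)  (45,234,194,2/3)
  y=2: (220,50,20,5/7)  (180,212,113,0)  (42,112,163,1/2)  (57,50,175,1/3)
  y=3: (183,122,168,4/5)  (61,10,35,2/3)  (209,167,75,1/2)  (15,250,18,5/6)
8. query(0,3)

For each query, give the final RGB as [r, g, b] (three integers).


at x=2,y=3 over L1,L2:
L1 α=1/2: [77/2, 29/2, 71/2]
L2 α=1/5: [229/5, 161/5, 66]
→ [46, 32, 66]

query (3,0) [L1,L2,L3] — begin 0,0,0
+L1 (α=0) → [0, 0, 0]
+L2 (α=6/7) → [642/7, 1398/7, 1248/7]
+L3 (α=1/2) → [1797/14, 2105/14, 1465/14]
= [128, 150, 105]

(0,3) stack=L1,L2,L3,L4,L5; from [0,0,0]:
L1 α=2/3: [154/3, 110, 152]
L2 α=1/2: [343/6, 150, 161]
L3 α=1/3: [457/9, 161, 164]
L4 α=1: [221, 176, 9]
L5 α=4/5: [953/5, 664/5, 681/5]
rounded: [191, 133, 136]


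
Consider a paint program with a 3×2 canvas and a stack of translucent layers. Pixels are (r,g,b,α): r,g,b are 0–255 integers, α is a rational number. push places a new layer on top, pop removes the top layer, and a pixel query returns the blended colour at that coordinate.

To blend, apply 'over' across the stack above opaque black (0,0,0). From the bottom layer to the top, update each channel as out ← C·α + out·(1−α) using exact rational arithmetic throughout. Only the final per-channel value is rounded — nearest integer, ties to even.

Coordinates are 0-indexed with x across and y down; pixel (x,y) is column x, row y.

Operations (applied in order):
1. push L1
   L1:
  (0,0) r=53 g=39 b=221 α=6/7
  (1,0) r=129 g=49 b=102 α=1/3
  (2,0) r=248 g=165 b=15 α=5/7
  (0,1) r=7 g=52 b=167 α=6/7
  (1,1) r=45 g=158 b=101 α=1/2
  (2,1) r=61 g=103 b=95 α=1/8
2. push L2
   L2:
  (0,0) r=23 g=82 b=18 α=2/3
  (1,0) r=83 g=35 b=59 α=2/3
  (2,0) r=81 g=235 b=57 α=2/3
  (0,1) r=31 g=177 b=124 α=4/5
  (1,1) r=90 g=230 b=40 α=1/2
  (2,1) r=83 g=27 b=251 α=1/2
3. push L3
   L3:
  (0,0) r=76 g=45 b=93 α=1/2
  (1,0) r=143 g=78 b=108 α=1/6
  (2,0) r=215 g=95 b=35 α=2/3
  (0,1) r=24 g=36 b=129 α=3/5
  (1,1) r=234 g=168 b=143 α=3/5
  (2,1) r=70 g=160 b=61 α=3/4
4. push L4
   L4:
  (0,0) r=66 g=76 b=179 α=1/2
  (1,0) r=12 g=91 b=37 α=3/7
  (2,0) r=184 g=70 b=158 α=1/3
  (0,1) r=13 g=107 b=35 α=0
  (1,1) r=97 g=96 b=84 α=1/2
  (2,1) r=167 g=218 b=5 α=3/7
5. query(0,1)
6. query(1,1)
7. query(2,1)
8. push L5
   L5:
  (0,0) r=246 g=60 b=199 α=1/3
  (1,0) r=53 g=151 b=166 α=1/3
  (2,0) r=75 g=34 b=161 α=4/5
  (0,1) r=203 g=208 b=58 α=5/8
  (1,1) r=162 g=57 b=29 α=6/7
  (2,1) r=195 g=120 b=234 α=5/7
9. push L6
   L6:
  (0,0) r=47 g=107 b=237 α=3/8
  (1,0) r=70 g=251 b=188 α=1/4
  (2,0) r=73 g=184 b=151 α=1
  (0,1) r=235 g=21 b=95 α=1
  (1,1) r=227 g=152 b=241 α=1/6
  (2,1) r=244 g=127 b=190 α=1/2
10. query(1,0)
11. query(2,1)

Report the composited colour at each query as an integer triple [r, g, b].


at x=0,y=1 over L1,L2,L3,L4:
+L1 (α=6/7) → [6, 312/7, 1002/7]
+L2 (α=4/5) → [26, 5268/35, 4474/35]
+L3 (α=3/5) → [124/5, 14316/175, 22493/175]
+L4 (α=0) → [124/5, 14316/175, 22493/175]
= [25, 82, 129]

query (1,1) [L1,L2,L3,L4] — begin 0,0,0
after L1 α=1/2: [45/2, 79, 101/2]
after L2 α=1/2: [225/4, 309/2, 181/4]
after L3 α=3/5: [1629/10, 813/5, 1039/10]
after L4 α=1/2: [2599/20, 1293/10, 1879/20]
rounded: [130, 129, 94]

query (2,1) [L1,L2,L3,L4] — begin 0,0,0
L1 α=1/8: [61/8, 103/8, 95/8]
L2 α=1/2: [725/16, 319/16, 2103/16]
L3 α=3/4: [4085/64, 7999/64, 5031/64]
L4 α=3/7: [12101/112, 18463/112, 753/16]
→ [108, 165, 47]

at x=1,y=0 over L1,L2,L3,L4,L5,L6:
+L1 (α=1/3) → [43, 49/3, 34]
+L2 (α=2/3) → [209/3, 259/9, 152/3]
+L3 (α=1/6) → [737/9, 1997/54, 542/9]
+L4 (α=3/7) → [3272/63, 11365/189, 3167/63]
+L5 (α=1/3) → [9883/189, 51269/567, 16792/189]
+L6 (α=1/4) → [14293/252, 24677/189, 7159/63]
→ [57, 131, 114]

(2,1) stack=L1,L2,L3,L4,L5,L6; from [0,0,0]:
L1 α=1/8: [61/8, 103/8, 95/8]
L2 α=1/2: [725/16, 319/16, 2103/16]
L3 α=3/4: [4085/64, 7999/64, 5031/64]
L4 α=3/7: [12101/112, 18463/112, 753/16]
L5 α=5/7: [66701/392, 52063/392, 10113/56]
L6 α=1/2: [162349/784, 101847/784, 20753/112]
= [207, 130, 185]


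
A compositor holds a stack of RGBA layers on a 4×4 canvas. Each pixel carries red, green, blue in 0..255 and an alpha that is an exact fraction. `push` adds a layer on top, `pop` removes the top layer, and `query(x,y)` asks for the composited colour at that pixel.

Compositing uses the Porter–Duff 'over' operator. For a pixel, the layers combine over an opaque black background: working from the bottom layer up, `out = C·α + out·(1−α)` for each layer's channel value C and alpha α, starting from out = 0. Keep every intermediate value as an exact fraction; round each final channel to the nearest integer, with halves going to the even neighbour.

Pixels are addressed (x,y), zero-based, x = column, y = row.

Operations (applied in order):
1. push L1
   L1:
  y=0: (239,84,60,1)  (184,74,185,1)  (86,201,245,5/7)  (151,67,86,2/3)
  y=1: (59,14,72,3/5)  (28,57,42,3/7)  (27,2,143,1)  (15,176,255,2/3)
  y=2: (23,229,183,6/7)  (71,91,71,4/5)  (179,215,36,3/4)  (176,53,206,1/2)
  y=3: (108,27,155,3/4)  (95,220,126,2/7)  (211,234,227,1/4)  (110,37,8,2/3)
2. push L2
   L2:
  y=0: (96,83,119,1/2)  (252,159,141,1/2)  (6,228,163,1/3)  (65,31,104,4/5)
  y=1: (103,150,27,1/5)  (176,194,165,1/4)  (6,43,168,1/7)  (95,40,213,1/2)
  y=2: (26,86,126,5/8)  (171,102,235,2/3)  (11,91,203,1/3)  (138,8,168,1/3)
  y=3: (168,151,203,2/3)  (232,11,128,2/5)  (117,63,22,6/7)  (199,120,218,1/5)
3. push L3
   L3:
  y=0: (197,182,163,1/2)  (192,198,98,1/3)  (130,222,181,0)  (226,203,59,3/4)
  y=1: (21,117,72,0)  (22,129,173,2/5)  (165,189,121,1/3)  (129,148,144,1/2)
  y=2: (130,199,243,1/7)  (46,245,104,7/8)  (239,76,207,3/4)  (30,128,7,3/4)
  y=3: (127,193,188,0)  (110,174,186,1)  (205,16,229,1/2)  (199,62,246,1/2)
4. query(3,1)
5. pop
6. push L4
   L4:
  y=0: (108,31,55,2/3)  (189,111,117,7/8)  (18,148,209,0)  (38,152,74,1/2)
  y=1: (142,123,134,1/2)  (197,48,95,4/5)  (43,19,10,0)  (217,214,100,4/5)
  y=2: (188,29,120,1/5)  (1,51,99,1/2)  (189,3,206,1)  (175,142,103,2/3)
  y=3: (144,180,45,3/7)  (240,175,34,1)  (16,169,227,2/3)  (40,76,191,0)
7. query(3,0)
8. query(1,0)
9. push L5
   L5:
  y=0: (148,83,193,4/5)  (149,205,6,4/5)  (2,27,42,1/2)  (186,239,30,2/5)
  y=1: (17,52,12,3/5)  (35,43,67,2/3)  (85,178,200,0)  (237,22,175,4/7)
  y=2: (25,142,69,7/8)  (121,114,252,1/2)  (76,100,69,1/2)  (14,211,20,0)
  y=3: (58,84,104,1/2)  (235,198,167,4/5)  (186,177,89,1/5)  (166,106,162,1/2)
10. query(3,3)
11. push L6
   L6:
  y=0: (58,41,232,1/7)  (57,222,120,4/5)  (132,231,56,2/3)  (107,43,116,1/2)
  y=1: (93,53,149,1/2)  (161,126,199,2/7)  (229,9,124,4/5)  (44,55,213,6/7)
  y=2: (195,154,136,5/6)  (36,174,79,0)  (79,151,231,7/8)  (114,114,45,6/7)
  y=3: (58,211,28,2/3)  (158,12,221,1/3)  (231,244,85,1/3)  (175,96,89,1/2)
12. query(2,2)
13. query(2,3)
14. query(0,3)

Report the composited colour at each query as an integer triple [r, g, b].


at x=3,y=1 over L1,L2,L3:
after L1 α=2/3: [10, 352/3, 170]
after L2 α=1/2: [105/2, 236/3, 383/2]
after L3 α=1/2: [363/4, 340/3, 671/4]
rounded: [91, 113, 168]

at x=3,y=0 over L1,L2,L4:
+L1 (α=2/3) → [302/3, 134/3, 172/3]
+L2 (α=4/5) → [1082/15, 506/15, 284/3]
+L4 (α=1/2) → [826/15, 1393/15, 253/3]
→ [55, 93, 84]

query (1,0) [L1,L2,L4] — begin 0,0,0
+L1 (α=1) → [184, 74, 185]
+L2 (α=1/2) → [218, 233/2, 163]
+L4 (α=7/8) → [1541/8, 1787/16, 491/4]
rounded: [193, 112, 123]

query (3,3) [L1,L2,L4,L5] — begin 0,0,0
after L1 α=2/3: [220/3, 74/3, 16/3]
after L2 α=1/5: [1477/15, 656/15, 718/15]
after L4 α=0: [1477/15, 656/15, 718/15]
after L5 α=1/2: [3967/30, 1123/15, 1574/15]
= [132, 75, 105]

query (2,2) [L1,L2,L4,L5,L6] — begin 0,0,0
after L1 α=3/4: [537/4, 645/4, 27]
after L2 α=1/3: [559/6, 827/6, 257/3]
after L4 α=1: [189, 3, 206]
after L5 α=1/2: [265/2, 103/2, 275/2]
after L6 α=7/8: [1371/16, 2217/16, 3509/16]
= [86, 139, 219]

at x=2,y=3 over L1,L2,L4,L5,L6:
after L1 α=1/4: [211/4, 117/2, 227/4]
after L2 α=6/7: [3019/28, 873/14, 755/28]
after L4 α=2/3: [1305/28, 5605/42, 4489/28]
after L5 α=1/5: [2607/35, 14927/105, 5112/35]
after L6 α=1/3: [4433/35, 55474/315, 13199/105]
→ [127, 176, 126]

(0,3) stack=L1,L2,L4,L5,L6; from [0,0,0]:
after L1 α=3/4: [81, 81/4, 465/4]
after L2 α=2/3: [139, 1289/12, 2089/12]
after L4 α=3/7: [988/7, 2909/21, 2494/21]
after L5 α=1/2: [697/7, 4673/42, 2339/21]
after L6 α=2/3: [503/7, 22397/126, 3515/63]
rounded: [72, 178, 56]


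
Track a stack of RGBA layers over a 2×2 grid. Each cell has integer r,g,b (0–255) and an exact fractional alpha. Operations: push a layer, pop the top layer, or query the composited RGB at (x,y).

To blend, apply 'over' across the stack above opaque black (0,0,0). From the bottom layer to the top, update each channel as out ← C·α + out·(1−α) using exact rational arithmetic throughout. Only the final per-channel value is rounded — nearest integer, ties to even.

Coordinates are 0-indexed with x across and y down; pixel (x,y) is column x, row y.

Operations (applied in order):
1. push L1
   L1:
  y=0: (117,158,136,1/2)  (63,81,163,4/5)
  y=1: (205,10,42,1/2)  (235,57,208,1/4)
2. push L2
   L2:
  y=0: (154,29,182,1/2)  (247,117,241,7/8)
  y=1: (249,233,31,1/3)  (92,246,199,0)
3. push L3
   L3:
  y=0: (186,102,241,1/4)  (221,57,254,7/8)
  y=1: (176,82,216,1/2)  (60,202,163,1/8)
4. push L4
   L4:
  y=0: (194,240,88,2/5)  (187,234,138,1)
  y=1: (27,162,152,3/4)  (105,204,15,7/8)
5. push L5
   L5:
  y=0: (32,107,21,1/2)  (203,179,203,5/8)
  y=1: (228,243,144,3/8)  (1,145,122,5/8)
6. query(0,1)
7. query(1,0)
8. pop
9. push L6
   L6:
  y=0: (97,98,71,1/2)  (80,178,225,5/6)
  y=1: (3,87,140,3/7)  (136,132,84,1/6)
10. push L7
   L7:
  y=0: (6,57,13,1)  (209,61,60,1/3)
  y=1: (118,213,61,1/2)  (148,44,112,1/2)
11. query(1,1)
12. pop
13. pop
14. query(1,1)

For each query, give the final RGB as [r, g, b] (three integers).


query (0,1) [L1,L2,L3,L4,L5] — begin 0,0,0
L1 α=1/2: [205/2, 5, 21]
L2 α=1/3: [454/3, 81, 73/3]
L3 α=1/2: [491/3, 163/2, 721/6]
L4 α=3/4: [367/6, 1135/8, 3457/24]
L5 α=3/8: [5939/48, 11507/64, 27653/192]
rounded: [124, 180, 144]

query (1,0) [L1,L2,L3,L4,L5] — begin 0,0,0
+L1 (α=4/5) → [252/5, 324/5, 652/5]
+L2 (α=7/8) → [8897/40, 4419/40, 9087/40]
+L3 (α=7/8) → [70777/320, 20379/320, 80207/320]
+L4 (α=1) → [187, 234, 138]
+L5 (α=5/8) → [197, 1597/8, 1429/8]
= [197, 200, 179]

query (1,1) [L1,L2,L3,L4,L6,L7] — begin 0,0,0
L1 α=1/4: [235/4, 57/4, 52]
L2 α=0: [235/4, 57/4, 52]
L3 α=1/8: [1885/32, 1207/32, 527/8]
L4 α=7/8: [25405/256, 46903/256, 1367/64]
L6 α=1/6: [53947/512, 268307/1536, 12211/384]
L7 α=1/2: [129723/1024, 335891/3072, 55219/768]
= [127, 109, 72]

at x=1,y=1 over L1,L2,L3,L4:
after L1 α=1/4: [235/4, 57/4, 52]
after L2 α=0: [235/4, 57/4, 52]
after L3 α=1/8: [1885/32, 1207/32, 527/8]
after L4 α=7/8: [25405/256, 46903/256, 1367/64]
rounded: [99, 183, 21]


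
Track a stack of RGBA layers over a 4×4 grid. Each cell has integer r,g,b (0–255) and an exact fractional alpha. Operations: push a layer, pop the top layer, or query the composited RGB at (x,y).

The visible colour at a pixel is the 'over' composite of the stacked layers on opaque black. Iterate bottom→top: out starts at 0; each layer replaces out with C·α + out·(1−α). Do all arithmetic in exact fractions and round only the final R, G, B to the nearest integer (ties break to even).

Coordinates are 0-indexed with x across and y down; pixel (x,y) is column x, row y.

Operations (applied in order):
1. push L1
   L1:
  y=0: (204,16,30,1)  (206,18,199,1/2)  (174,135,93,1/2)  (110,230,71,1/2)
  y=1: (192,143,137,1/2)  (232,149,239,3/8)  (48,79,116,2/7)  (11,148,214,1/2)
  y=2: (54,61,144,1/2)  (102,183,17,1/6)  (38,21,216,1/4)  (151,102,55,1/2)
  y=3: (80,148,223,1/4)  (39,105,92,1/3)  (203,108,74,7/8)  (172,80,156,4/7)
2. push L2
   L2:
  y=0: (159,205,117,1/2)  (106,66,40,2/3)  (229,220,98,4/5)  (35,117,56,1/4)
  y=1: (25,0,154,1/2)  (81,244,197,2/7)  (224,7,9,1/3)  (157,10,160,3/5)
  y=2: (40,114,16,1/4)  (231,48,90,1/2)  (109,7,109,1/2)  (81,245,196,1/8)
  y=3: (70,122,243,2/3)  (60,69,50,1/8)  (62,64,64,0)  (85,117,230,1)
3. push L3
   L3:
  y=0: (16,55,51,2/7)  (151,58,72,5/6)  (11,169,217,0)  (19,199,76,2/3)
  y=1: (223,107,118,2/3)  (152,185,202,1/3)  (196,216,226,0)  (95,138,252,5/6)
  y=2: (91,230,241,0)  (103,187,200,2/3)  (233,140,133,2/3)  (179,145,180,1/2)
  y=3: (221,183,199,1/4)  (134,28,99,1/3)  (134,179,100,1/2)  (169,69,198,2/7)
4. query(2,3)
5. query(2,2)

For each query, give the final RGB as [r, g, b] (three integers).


(2,3) stack=L1,L2,L3; from [0,0,0]:
L1 α=7/8: [1421/8, 189/2, 259/4]
L2 α=0: [1421/8, 189/2, 259/4]
L3 α=1/2: [2493/16, 547/4, 659/8]
= [156, 137, 82]

at x=2,y=2 over L1,L2,L3:
+L1 (α=1/4) → [19/2, 21/4, 54]
+L2 (α=1/2) → [237/4, 49/8, 163/2]
+L3 (α=2/3) → [2101/12, 763/8, 695/6]
= [175, 95, 116]


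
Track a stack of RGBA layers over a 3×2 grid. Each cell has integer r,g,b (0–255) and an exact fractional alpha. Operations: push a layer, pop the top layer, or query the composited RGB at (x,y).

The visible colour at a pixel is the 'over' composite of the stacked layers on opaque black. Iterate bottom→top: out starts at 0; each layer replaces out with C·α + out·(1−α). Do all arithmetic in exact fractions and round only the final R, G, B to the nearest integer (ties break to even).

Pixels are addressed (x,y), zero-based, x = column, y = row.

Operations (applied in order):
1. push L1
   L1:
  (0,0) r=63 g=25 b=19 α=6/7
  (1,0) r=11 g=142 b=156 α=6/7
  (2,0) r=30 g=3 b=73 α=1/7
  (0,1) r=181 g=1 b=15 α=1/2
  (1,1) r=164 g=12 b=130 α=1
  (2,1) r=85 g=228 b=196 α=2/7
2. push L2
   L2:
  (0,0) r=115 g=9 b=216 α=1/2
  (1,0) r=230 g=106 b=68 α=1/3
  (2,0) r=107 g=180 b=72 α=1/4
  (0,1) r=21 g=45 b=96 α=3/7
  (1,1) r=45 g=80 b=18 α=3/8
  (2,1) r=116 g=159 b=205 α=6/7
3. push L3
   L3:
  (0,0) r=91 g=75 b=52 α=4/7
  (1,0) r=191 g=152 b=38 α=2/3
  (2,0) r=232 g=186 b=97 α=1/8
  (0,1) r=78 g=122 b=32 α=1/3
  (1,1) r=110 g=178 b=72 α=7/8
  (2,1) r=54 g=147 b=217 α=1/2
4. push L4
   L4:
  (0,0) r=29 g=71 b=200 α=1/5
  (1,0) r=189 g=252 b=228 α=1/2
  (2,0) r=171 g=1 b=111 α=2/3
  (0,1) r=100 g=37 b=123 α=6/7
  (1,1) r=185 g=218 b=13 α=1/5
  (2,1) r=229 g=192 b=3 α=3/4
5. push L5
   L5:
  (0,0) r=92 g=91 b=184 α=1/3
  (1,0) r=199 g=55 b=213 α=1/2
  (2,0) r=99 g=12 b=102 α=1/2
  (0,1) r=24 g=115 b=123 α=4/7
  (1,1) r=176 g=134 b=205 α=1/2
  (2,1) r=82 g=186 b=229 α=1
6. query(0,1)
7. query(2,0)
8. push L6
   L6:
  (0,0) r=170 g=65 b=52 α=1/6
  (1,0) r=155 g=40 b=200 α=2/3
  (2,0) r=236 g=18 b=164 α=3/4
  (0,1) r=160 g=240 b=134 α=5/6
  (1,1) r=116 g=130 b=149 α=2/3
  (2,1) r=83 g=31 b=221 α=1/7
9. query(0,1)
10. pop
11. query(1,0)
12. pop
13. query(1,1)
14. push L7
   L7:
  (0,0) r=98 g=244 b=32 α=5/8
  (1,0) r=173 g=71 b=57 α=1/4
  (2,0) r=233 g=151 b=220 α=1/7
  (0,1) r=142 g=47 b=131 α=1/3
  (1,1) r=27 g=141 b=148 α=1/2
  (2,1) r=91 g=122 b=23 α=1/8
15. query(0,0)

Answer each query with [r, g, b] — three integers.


(0,1) stack=L1,L2,L3,L4,L5; from [0,0,0]:
L1 α=1/2: [181/2, 1/2, 15/2]
L2 α=3/7: [425/7, 137/7, 318/7]
L3 α=1/3: [1396/21, 376/7, 860/21]
L4 α=6/7: [13996/147, 1930/49, 16358/147]
L5 α=4/7: [18700/343, 28330/343, 40466/343]
→ [55, 83, 118]

at x=2,y=0 over L1,L2,L3,L4,L5:
after L1 α=1/7: [30/7, 3/7, 73/7]
after L2 α=1/4: [839/28, 1269/28, 723/28]
after L3 α=1/8: [1767/32, 2013/32, 1111/32]
after L4 α=2/3: [4237/32, 2077/96, 8215/96]
after L5 α=1/2: [7405/64, 3229/192, 18007/192]
rounded: [116, 17, 94]

query (0,1) [L1,L2,L3,L4,L5,L6] — begin 0,0,0
L1 α=1/2: [181/2, 1/2, 15/2]
L2 α=3/7: [425/7, 137/7, 318/7]
L3 α=1/3: [1396/21, 376/7, 860/21]
L4 α=6/7: [13996/147, 1930/49, 16358/147]
L5 α=4/7: [18700/343, 28330/343, 40466/343]
L6 α=5/6: [48850/343, 219965/1029, 45046/343]
→ [142, 214, 131]

query (1,0) [L1,L2,L3,L4,L5] — begin 0,0,0
L1 α=6/7: [66/7, 852/7, 936/7]
L2 α=1/3: [1742/21, 2446/21, 2348/21]
L3 α=2/3: [9764/63, 8830/63, 3944/63]
L4 α=1/2: [21671/126, 12353/63, 9154/63]
L5 α=1/2: [46745/252, 7909/63, 22573/126]
= [185, 126, 179]

(1,1) stack=L1,L2,L3,L4; from [0,0,0]:
after L1 α=1: [164, 12, 130]
after L2 α=3/8: [955/8, 75/2, 88]
after L3 α=7/8: [7115/64, 2567/16, 74]
after L4 α=1/5: [2015/16, 3439/20, 309/5]
rounded: [126, 172, 62]

at x=0,y=0 over L1,L2,L3,L4,L7:
L1 α=6/7: [54, 150/7, 114/7]
L2 α=1/2: [169/2, 213/14, 813/7]
L3 α=4/7: [1235/14, 4839/98, 3895/49]
L4 α=1/5: [2673/35, 13157/245, 5076/49]
L7 α=5/8: [25169/280, 338371/1960, 5767/98]
rounded: [90, 173, 59]


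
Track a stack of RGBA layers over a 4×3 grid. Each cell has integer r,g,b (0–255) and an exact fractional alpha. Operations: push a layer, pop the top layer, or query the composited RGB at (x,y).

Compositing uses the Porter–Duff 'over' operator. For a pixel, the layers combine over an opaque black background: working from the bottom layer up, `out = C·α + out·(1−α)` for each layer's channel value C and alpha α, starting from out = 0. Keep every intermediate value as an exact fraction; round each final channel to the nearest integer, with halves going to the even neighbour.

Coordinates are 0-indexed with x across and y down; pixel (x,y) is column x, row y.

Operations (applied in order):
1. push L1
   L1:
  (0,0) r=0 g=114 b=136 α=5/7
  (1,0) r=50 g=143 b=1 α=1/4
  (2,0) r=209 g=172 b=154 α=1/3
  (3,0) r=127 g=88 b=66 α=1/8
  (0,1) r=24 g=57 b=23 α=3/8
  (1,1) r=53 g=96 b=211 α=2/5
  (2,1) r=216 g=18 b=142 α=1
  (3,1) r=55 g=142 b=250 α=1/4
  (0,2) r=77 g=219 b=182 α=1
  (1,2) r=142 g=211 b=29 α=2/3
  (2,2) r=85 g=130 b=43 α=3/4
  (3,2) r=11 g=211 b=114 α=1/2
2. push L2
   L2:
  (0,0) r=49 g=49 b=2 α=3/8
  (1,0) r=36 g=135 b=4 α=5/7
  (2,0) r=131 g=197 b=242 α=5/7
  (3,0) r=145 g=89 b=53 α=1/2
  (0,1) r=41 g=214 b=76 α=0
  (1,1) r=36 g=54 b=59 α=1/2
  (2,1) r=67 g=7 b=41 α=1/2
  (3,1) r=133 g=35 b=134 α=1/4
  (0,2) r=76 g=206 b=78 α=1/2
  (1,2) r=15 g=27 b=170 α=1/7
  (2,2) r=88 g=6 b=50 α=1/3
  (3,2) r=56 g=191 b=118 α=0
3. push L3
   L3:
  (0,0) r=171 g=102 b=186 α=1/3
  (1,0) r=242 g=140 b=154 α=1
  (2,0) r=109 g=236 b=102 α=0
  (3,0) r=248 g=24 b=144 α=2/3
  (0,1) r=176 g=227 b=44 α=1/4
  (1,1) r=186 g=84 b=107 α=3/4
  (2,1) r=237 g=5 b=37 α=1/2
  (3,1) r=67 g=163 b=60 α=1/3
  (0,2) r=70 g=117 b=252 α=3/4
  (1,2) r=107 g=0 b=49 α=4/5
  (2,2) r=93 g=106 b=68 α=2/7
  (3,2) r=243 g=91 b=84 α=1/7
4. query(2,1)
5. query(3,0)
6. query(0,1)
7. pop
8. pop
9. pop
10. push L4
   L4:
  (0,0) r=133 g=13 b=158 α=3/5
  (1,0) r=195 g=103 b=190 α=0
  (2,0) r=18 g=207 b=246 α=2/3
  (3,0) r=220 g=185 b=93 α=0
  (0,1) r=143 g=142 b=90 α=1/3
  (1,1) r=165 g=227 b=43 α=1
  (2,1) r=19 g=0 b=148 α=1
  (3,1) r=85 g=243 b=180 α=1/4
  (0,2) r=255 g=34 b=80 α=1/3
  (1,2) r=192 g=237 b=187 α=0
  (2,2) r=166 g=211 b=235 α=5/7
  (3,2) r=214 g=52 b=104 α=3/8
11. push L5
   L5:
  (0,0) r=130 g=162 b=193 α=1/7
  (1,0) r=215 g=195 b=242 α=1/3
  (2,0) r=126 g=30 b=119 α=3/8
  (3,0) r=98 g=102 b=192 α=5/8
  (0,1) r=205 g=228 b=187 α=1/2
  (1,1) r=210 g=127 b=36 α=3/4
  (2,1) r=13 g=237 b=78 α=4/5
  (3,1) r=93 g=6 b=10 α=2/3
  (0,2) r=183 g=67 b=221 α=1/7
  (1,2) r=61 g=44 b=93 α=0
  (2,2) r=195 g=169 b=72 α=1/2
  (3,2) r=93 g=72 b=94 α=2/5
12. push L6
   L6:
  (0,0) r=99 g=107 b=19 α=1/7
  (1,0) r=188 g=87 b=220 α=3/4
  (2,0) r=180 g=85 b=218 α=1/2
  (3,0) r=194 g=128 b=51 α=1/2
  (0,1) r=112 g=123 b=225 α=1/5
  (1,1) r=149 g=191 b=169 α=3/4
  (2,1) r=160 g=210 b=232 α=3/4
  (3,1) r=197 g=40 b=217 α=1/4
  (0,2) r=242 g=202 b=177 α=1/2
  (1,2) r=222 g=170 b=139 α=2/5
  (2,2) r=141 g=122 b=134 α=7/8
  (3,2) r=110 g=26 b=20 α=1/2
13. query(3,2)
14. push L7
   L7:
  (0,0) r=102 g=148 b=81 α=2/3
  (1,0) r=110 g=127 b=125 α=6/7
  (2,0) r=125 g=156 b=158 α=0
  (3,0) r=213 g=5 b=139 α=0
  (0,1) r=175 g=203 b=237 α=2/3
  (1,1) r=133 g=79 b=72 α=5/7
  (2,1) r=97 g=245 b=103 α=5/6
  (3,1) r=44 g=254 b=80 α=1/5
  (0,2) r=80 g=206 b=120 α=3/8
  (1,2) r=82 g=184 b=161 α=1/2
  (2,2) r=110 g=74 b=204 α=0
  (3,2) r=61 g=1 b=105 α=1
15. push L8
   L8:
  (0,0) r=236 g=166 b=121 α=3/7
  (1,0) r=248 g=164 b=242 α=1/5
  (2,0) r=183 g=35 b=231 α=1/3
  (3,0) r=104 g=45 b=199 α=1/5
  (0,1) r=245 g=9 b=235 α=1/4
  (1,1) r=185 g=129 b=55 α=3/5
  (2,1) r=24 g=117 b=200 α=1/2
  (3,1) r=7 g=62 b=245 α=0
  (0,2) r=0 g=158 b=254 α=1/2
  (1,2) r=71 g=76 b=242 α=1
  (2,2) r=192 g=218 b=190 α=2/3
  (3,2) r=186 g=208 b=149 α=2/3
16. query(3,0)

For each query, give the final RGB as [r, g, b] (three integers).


at x=2,y=1 over L1,L2,L3:
L1 α=1: [216, 18, 142]
L2 α=1/2: [283/2, 25/2, 183/2]
L3 α=1/2: [757/4, 35/4, 257/4]
= [189, 9, 64]

query (3,0) [L1,L2,L3] — begin 0,0,0
L1 α=1/8: [127/8, 11, 33/4]
L2 α=1/2: [1287/16, 50, 245/8]
L3 α=2/3: [9223/48, 98/3, 2549/24]
→ [192, 33, 106]

query (0,1) [L1,L2,L3] — begin 0,0,0
+L1 (α=3/8) → [9, 171/8, 69/8]
+L2 (α=0) → [9, 171/8, 69/8]
+L3 (α=1/4) → [203/4, 2329/32, 559/32]
rounded: [51, 73, 17]

(3,2) stack=L4,L5,L6; from [0,0,0]:
+L4 (α=3/8) → [321/4, 39/2, 39]
+L5 (α=2/5) → [1707/20, 81/2, 61]
+L6 (α=1/2) → [3907/40, 133/4, 81/2]
rounded: [98, 33, 40]

(3,0) stack=L4,L5,L6,L7,L8; from [0,0,0]:
after L4 α=0: [0, 0, 0]
after L5 α=5/8: [245/4, 255/4, 120]
after L6 α=1/2: [1021/8, 767/8, 171/2]
after L7 α=0: [1021/8, 767/8, 171/2]
after L8 α=1/5: [1229/10, 857/10, 541/5]
rounded: [123, 86, 108]


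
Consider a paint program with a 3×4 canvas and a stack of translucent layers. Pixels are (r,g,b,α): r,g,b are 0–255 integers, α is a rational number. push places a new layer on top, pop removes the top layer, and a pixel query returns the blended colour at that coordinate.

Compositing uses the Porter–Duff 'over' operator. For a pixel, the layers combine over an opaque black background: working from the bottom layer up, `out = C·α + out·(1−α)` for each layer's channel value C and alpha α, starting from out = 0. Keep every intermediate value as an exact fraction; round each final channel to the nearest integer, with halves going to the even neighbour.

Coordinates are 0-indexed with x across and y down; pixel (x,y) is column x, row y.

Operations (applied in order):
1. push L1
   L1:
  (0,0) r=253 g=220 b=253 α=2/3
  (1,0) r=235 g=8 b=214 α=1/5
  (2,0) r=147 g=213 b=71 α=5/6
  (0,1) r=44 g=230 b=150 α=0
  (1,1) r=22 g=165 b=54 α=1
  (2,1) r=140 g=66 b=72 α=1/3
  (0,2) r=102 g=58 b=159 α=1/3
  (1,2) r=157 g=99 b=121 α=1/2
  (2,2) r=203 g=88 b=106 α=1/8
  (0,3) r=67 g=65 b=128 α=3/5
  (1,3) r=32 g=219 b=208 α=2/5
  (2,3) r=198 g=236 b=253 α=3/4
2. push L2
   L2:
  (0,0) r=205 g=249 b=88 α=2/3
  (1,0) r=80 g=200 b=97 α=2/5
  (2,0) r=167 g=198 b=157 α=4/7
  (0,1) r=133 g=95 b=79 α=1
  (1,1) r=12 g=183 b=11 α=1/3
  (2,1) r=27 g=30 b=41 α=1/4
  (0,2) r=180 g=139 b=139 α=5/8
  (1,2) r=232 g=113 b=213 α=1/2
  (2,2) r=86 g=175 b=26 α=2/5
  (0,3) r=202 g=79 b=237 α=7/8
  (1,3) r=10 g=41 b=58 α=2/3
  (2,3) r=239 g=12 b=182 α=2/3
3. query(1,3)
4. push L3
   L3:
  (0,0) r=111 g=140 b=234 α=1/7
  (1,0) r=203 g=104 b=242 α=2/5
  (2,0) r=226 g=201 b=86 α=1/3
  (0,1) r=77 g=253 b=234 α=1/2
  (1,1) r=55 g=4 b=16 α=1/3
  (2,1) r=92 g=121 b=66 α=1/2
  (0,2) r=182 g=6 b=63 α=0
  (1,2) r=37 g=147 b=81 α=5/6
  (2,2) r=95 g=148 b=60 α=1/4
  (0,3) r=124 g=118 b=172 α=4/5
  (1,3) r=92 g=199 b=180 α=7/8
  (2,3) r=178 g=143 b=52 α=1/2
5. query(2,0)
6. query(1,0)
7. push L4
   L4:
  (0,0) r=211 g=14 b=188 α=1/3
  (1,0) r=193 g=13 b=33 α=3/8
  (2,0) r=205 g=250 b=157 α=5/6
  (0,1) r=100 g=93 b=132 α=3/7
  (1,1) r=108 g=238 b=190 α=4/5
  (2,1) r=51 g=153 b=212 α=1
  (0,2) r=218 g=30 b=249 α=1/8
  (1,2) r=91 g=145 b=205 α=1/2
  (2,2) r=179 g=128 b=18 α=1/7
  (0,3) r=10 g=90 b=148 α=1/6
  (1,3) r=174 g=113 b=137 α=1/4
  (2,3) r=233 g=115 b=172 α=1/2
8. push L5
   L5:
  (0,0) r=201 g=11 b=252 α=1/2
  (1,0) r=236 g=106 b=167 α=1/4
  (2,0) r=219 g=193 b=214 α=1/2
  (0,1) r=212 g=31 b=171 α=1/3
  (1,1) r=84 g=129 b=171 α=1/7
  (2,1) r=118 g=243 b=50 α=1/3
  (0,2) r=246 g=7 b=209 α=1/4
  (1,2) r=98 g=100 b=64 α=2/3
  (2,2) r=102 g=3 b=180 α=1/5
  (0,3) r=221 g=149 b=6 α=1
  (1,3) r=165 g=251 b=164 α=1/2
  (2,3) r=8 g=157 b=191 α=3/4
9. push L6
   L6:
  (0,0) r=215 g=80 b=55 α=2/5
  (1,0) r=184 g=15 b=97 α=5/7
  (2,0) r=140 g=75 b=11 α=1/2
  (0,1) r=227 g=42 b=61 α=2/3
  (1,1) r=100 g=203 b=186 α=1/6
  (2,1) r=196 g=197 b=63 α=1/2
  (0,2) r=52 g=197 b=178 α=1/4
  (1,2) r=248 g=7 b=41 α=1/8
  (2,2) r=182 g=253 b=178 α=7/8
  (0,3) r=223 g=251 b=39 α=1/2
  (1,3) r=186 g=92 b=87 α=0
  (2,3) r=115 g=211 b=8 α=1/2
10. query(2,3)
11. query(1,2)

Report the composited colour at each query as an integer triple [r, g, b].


at x=1,y=3 over L1,L2:
after L1 α=2/5: [64/5, 438/5, 416/5]
after L2 α=2/3: [164/15, 848/15, 332/5]
rounded: [11, 57, 66]

(2,0) stack=L1,L2,L3; from [0,0,0]:
+L1 (α=5/6) → [245/2, 355/2, 355/6]
+L2 (α=4/7) → [2071/14, 2649/14, 1611/14]
+L3 (α=1/3) → [3653/21, 1352/7, 2213/21]
rounded: [174, 193, 105]

(1,0) stack=L1,L2,L3; from [0,0,0]:
after L1 α=1/5: [47, 8/5, 214/5]
after L2 α=2/5: [301/5, 2024/25, 1612/25]
after L3 α=2/5: [2933/25, 11272/125, 16936/125]
→ [117, 90, 135]

at x=2,y=3 over L1,L2,L3,L4,L5,L6:
+L1 (α=3/4) → [297/2, 177, 759/4]
+L2 (α=2/3) → [1253/6, 67, 2215/12]
+L3 (α=1/2) → [2321/12, 105, 2839/24]
+L4 (α=1/2) → [5117/24, 110, 6967/48]
+L5 (α=3/4) → [5693/96, 581/4, 34471/192]
+L6 (α=1/2) → [16733/192, 1425/8, 36007/384]
→ [87, 178, 94]

at x=1,y=2 over L1,L2,L3,L4,L5,L6:
+L1 (α=1/2) → [157/2, 99/2, 121/2]
+L2 (α=1/2) → [621/4, 325/4, 547/4]
+L3 (α=5/6) → [1361/24, 3265/24, 2167/24]
+L4 (α=1/2) → [3545/48, 6745/48, 7087/48]
+L5 (α=2/3) → [12953/144, 16345/144, 13231/144]
+L6 (α=1/8) → [126383/1152, 115423/1152, 98521/1152]
= [110, 100, 86]


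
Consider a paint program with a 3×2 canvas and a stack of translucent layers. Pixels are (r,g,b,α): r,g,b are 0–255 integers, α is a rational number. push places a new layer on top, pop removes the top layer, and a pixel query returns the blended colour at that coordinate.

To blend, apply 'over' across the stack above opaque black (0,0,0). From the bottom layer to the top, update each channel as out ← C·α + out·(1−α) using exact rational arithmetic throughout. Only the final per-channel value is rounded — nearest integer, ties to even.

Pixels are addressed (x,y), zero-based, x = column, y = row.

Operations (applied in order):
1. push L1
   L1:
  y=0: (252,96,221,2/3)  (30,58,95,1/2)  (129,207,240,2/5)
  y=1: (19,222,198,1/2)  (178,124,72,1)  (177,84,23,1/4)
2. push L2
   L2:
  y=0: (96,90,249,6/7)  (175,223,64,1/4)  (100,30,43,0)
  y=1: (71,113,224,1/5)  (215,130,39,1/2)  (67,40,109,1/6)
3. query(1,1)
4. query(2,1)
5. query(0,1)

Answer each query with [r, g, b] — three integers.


query (1,1) [L1,L2] — begin 0,0,0
+L1 (α=1) → [178, 124, 72]
+L2 (α=1/2) → [393/2, 127, 111/2]
→ [196, 127, 56]

query (2,1) [L1,L2] — begin 0,0,0
L1 α=1/4: [177/4, 21, 23/4]
L2 α=1/6: [1153/24, 145/6, 551/24]
rounded: [48, 24, 23]

query (0,1) [L1,L2] — begin 0,0,0
+L1 (α=1/2) → [19/2, 111, 99]
+L2 (α=1/5) → [109/5, 557/5, 124]
→ [22, 111, 124]


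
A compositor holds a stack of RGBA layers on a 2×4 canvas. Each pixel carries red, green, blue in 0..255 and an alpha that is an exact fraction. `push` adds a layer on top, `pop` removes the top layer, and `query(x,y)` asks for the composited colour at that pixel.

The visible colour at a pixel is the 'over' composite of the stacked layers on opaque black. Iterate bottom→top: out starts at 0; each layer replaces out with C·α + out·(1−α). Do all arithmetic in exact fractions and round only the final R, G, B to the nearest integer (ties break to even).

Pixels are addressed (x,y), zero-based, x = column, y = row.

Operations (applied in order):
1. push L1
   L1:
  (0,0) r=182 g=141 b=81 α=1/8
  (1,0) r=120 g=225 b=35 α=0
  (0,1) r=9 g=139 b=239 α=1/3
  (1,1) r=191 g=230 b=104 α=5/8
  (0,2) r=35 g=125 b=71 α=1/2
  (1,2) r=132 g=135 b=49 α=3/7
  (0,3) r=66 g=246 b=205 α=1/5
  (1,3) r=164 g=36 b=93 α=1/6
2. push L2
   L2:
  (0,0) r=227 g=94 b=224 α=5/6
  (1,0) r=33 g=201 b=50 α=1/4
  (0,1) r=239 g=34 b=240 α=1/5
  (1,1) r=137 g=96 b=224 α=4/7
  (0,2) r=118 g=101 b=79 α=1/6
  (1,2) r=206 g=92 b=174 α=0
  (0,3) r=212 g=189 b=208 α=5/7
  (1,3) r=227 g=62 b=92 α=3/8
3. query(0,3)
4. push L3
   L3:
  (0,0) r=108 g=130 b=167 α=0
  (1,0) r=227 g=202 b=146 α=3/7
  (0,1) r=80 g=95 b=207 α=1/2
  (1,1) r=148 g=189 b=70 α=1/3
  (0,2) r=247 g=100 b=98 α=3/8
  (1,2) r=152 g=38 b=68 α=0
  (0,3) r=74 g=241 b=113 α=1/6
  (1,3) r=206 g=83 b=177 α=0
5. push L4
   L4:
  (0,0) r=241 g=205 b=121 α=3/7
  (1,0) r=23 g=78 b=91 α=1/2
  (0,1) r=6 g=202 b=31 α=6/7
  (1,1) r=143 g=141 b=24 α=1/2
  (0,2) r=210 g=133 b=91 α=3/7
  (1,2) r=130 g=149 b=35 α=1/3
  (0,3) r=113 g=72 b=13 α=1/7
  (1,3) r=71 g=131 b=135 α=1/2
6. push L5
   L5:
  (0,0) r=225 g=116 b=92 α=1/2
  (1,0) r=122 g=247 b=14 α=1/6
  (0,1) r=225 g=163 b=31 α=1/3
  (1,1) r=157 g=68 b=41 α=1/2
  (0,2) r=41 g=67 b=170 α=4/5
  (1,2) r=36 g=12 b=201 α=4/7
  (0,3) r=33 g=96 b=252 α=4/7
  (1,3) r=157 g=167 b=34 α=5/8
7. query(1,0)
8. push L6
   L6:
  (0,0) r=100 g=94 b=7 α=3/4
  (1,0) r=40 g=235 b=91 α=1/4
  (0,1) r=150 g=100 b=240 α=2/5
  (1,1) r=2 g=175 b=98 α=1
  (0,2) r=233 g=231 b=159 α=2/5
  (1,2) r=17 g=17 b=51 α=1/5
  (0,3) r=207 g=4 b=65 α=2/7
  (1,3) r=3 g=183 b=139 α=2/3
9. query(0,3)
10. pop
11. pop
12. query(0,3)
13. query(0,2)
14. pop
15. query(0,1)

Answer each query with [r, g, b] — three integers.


(0,3) stack=L1,L2; from [0,0,0]:
+L1 (α=1/5) → [66/5, 246/5, 41]
+L2 (α=5/7) → [776/5, 5217/35, 1122/7]
rounded: [155, 149, 160]

at x=1,y=0 over L1,L2,L3,L4,L5:
+L1 (α=0) → [0, 0, 0]
+L2 (α=1/4) → [33/4, 201/4, 25/2]
+L3 (α=3/7) → [102, 807/7, 488/7]
+L4 (α=1/2) → [125/2, 1353/14, 1125/14]
+L5 (α=1/6) → [869/12, 10223/84, 5821/84]
→ [72, 122, 69]

query (0,3) [L1,L2,L3,L4,L5,L6] — begin 0,0,0
after L1 α=1/5: [66/5, 246/5, 41]
after L2 α=5/7: [776/5, 5217/35, 1122/7]
after L3 α=1/6: [425/3, 3452/21, 6401/42]
after L4 α=1/7: [963/7, 7408/49, 6492/49]
after L5 α=4/7: [3813/49, 41040/343, 68868/343]
after L6 α=2/7: [39351/343, 207944/2401, 388930/2401]
= [115, 87, 162]

at x=0,y=3 over L1,L2,L3,L4:
+L1 (α=1/5) → [66/5, 246/5, 41]
+L2 (α=5/7) → [776/5, 5217/35, 1122/7]
+L3 (α=1/6) → [425/3, 3452/21, 6401/42]
+L4 (α=1/7) → [963/7, 7408/49, 6492/49]
= [138, 151, 132]

query (0,2) [L1,L2,L3,L4] — begin 0,0,0
+L1 (α=1/2) → [35/2, 125/2, 71/2]
+L2 (α=1/6) → [137/4, 827/12, 171/4]
+L3 (α=3/8) → [3649/32, 7735/96, 2031/32]
+L4 (α=3/7) → [8689/56, 2473/24, 4215/56]
= [155, 103, 75]

(0,1) stack=L1,L2,L3; from [0,0,0]:
after L1 α=1/3: [3, 139/3, 239/3]
after L2 α=1/5: [251/5, 658/15, 1676/15]
after L3 α=1/2: [651/10, 2083/30, 4781/30]
→ [65, 69, 159]


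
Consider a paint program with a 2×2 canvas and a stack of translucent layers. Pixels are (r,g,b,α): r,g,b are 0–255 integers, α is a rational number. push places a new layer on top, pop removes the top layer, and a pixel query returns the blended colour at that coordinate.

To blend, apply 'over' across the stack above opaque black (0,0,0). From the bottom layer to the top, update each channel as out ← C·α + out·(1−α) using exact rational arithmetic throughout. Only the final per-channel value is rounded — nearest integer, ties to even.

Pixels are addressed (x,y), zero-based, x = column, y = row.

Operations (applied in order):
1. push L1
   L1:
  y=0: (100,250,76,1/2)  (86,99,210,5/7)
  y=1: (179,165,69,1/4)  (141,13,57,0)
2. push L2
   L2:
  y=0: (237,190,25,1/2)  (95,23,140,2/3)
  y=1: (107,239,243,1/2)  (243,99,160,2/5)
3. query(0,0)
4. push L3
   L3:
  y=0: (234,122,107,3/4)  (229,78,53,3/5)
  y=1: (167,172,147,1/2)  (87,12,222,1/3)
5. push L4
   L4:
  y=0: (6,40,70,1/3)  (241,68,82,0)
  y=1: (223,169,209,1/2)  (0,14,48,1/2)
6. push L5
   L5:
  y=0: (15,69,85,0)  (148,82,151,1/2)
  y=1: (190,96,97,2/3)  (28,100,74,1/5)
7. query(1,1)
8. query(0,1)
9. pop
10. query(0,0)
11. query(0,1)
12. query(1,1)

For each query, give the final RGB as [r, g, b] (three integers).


query (0,0) [L1,L2] — begin 0,0,0
after L1 α=1/2: [50, 125, 38]
after L2 α=1/2: [287/2, 315/2, 63/2]
= [144, 158, 32]

at x=1,y=1 over L1,L2,L3,L4,L5:
L1 α=0: [0, 0, 0]
L2 α=2/5: [486/5, 198/5, 64]
L3 α=1/3: [469/5, 152/5, 350/3]
L4 α=1/2: [469/10, 111/5, 247/3]
L5 α=1/5: [1078/25, 944/25, 242/3]
→ [43, 38, 81]

query (0,1) [L1,L2,L3,L4,L5] — begin 0,0,0
after L1 α=1/4: [179/4, 165/4, 69/4]
after L2 α=1/2: [607/8, 1121/8, 1041/8]
after L3 α=1/2: [1943/16, 2497/16, 2217/16]
after L4 α=1/2: [5511/32, 5201/32, 5561/32]
after L5 α=2/3: [17671/96, 11345/96, 3923/32]
= [184, 118, 123]

(0,0) stack=L1,L2,L3,L4; from [0,0,0]:
after L1 α=1/2: [50, 125, 38]
after L2 α=1/2: [287/2, 315/2, 63/2]
after L3 α=3/4: [1691/8, 1047/8, 705/8]
after L4 α=1/3: [1715/12, 1207/12, 985/12]
→ [143, 101, 82]

at x=0,y=1 over L1,L2,L3,L4:
after L1 α=1/4: [179/4, 165/4, 69/4]
after L2 α=1/2: [607/8, 1121/8, 1041/8]
after L3 α=1/2: [1943/16, 2497/16, 2217/16]
after L4 α=1/2: [5511/32, 5201/32, 5561/32]
rounded: [172, 163, 174]

query (1,1) [L1,L2,L3,L4] — begin 0,0,0
L1 α=0: [0, 0, 0]
L2 α=2/5: [486/5, 198/5, 64]
L3 α=1/3: [469/5, 152/5, 350/3]
L4 α=1/2: [469/10, 111/5, 247/3]
rounded: [47, 22, 82]


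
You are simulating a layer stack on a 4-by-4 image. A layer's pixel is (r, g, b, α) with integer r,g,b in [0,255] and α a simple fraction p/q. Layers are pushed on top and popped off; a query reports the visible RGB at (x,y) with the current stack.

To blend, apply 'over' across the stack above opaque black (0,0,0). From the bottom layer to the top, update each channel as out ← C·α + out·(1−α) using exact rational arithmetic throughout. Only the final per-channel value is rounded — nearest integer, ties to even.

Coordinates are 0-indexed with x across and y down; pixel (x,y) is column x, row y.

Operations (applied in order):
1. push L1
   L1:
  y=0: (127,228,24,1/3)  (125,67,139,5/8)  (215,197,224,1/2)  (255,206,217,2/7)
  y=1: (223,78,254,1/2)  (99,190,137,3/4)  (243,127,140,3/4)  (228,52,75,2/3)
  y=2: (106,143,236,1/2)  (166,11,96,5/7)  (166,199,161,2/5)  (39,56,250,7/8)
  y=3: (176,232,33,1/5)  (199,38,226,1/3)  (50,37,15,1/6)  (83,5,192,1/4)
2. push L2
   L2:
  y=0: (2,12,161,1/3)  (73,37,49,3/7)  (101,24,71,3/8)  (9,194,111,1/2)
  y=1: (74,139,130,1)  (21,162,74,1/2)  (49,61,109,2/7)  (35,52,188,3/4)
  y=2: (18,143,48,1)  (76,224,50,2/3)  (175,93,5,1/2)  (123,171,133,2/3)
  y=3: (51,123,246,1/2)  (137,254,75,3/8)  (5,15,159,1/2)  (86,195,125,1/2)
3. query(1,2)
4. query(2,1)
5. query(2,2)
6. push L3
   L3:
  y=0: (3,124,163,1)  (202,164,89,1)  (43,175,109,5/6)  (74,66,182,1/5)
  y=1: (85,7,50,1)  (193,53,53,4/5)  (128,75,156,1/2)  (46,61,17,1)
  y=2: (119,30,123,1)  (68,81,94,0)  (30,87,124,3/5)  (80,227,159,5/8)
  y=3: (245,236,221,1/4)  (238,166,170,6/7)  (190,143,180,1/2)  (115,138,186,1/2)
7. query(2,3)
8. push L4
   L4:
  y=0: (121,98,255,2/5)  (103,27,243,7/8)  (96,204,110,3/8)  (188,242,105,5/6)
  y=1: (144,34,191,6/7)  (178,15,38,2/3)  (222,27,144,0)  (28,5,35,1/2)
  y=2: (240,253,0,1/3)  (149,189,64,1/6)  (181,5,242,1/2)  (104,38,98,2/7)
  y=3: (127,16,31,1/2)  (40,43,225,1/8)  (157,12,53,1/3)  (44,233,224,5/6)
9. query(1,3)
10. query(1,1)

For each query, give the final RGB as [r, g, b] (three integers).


query (1,2) [L1,L2] — begin 0,0,0
L1 α=5/7: [830/7, 55/7, 480/7]
L2 α=2/3: [1894/21, 3191/21, 1180/21]
= [90, 152, 56]

at x=2,y=1 over L1,L2:
L1 α=3/4: [729/4, 381/4, 105]
L2 α=2/7: [4037/28, 2393/28, 743/7]
rounded: [144, 85, 106]

at x=2,y=2 over L1,L2:
L1 α=2/5: [332/5, 398/5, 322/5]
L2 α=1/2: [1207/10, 863/10, 347/10]
= [121, 86, 35]

(2,3) stack=L1,L2,L3; from [0,0,0]:
L1 α=1/6: [25/3, 37/6, 5/2]
L2 α=1/2: [20/3, 127/12, 323/4]
L3 α=1/2: [295/3, 1843/24, 1043/8]
= [98, 77, 130]

query (1,3) [L1,L2,L3,L4] — begin 0,0,0
after L1 α=1/3: [199/3, 38/3, 226/3]
after L2 α=3/8: [557/6, 619/6, 1805/24]
after L3 α=6/7: [9125/42, 6595/42, 3755/24]
after L4 α=1/8: [9365/48, 6853/48, 31685/192]
→ [195, 143, 165]

query (1,1) [L1,L2,L3,L4] — begin 0,0,0
L1 α=3/4: [297/4, 285/2, 411/4]
L2 α=1/2: [381/8, 609/4, 707/8]
L3 α=4/5: [6557/40, 1457/20, 2403/40]
L4 α=2/3: [20797/120, 2057/60, 5443/120]
rounded: [173, 34, 45]
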